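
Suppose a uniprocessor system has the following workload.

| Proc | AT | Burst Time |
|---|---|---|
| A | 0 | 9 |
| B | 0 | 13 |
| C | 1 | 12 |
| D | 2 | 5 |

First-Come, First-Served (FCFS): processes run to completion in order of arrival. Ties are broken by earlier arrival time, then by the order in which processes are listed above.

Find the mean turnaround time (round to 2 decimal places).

25.25

Schedule: | A 0-9 | B 9-22 | C 22-34 | D 34-39 |
Completion: A=9  B=22  C=34  D=39
Turnaround (C−A): A=9  B=22  C=33  D=37
Turnaround times: A=9, B=22, C=33, D=37
Average turnaround = (9+22+33+37) / 4 = 101/4 = 25.25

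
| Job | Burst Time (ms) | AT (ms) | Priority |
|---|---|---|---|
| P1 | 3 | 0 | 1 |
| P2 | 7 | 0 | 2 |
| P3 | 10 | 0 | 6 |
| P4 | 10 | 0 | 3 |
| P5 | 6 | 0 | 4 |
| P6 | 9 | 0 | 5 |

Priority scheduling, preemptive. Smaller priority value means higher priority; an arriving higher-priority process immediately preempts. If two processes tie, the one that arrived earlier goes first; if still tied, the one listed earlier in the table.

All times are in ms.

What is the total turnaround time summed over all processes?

Timeline: | P1 0-3 | P2 3-10 | P4 10-20 | P5 20-26 | P6 26-35 | P3 35-45 |
Completion: P1=3  P2=10  P3=45  P4=20  P5=26  P6=35
Turnaround (C−A): P1=3  P2=10  P3=45  P4=20  P5=26  P6=35
Turnaround = completion − arrival: P1=3, P2=10, P3=45, P4=20, P5=26, P6=35
Total turnaround = 3 + 10 + 45 + 20 + 26 + 35 = 139

139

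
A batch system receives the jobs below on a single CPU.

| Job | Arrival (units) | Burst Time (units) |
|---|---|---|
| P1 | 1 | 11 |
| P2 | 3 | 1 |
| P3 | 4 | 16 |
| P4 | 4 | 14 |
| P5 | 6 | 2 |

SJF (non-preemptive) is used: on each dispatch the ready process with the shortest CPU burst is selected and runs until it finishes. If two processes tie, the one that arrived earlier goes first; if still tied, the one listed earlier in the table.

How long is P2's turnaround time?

Schedule: | idle 0-1 | P1 1-12 | P2 12-13 | P5 13-15 | P4 15-29 | P3 29-45 |
Completion: P1=12  P2=13  P3=45  P4=29  P5=15
Turnaround (C−A): P1=11  P2=10  P3=41  P4=25  P5=9
Turnaround(P2) = completion − arrival = 13 − 3 = 10

10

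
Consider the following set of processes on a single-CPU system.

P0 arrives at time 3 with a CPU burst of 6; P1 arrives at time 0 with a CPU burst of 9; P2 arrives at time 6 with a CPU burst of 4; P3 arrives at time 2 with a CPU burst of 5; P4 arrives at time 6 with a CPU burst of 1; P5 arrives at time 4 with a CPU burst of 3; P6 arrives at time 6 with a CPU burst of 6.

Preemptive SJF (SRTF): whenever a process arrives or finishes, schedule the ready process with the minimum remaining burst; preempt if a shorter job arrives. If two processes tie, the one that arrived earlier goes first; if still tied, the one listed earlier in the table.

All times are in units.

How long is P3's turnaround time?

5

Timeline: | P1 0-2 | P3 2-7 | P4 7-8 | P5 8-11 | P2 11-15 | P0 15-21 | P6 21-27 | P1 27-34 |
Completion: P0=21  P1=34  P2=15  P3=7  P4=8  P5=11  P6=27
Turnaround (C−A): P0=18  P1=34  P2=9  P3=5  P4=2  P5=7  P6=21
Turnaround(P3) = completion − arrival = 7 − 2 = 5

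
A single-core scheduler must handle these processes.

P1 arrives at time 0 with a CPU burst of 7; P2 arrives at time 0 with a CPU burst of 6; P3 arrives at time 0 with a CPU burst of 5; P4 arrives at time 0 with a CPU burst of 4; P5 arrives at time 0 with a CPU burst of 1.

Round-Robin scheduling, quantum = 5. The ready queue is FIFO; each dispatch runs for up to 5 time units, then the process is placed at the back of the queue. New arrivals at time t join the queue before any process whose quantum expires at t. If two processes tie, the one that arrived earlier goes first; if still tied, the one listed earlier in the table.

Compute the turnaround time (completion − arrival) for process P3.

Schedule: | P1 0-5 | P2 5-10 | P3 10-15 | P4 15-19 | P5 19-20 | P1 20-22 | P2 22-23 |
Completion: P1=22  P2=23  P3=15  P4=19  P5=20
Turnaround(P3) = completion − arrival = 15 − 0 = 15

15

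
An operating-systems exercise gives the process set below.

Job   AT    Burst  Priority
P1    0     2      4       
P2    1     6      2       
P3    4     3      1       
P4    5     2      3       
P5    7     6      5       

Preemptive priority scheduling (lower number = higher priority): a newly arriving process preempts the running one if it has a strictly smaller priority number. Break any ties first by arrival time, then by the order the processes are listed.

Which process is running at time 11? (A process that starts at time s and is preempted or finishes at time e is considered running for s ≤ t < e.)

P4

Schedule: | P1 0-1 | P2 1-4 | P3 4-7 | P2 7-10 | P4 10-12 | P1 12-13 | P5 13-19 |
Completion: P1=13  P2=10  P3=7  P4=12  P5=19
Turnaround (C−A): P1=13  P2=9  P3=3  P4=7  P5=12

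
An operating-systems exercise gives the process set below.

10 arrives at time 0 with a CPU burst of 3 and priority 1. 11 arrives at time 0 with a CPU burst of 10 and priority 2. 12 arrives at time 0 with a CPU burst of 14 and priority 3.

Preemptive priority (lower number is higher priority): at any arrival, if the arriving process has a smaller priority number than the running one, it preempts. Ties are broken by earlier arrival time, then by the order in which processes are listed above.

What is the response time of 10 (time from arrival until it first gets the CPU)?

Timeline: | 10 0-3 | 11 3-13 | 12 13-27 |
Completion: 10=3  11=13  12=27
Turnaround (C−A): 10=3  11=13  12=27
Response(10) = first start − arrival = 0 − 0 = 0

0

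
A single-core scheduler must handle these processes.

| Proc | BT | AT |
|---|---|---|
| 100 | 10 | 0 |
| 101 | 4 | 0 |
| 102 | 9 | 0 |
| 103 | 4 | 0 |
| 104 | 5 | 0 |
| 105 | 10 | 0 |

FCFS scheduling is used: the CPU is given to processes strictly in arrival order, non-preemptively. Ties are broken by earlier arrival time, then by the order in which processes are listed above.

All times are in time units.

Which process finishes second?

101

Schedule: | 100 0-10 | 101 10-14 | 102 14-23 | 103 23-27 | 104 27-32 | 105 32-42 |
Completion: 100=10  101=14  102=23  103=27  104=32  105=42
Turnaround (C−A): 100=10  101=14  102=23  103=27  104=32  105=42
Finish order: 100 → 101 → 102 → 103 → 104 → 105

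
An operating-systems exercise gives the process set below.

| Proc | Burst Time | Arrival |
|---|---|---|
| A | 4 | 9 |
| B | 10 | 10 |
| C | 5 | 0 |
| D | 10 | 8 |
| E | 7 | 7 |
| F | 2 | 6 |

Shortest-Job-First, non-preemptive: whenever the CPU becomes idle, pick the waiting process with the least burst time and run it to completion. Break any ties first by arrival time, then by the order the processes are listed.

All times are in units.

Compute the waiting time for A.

6

Schedule: | C 0-5 | idle 5-6 | F 6-8 | E 8-15 | A 15-19 | D 19-29 | B 29-39 |
Completion: A=19  B=39  C=5  D=29  E=15  F=8
Waiting(A) = turnaround − burst = 10 − 4 = 6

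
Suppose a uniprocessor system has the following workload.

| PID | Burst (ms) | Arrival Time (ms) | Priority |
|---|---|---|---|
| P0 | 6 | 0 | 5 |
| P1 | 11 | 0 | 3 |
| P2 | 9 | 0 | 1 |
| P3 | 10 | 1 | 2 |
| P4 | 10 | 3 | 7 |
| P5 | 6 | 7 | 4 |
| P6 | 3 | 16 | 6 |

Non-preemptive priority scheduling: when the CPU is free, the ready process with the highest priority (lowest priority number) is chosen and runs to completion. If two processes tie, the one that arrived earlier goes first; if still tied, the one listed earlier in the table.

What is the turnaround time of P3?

18

Gantt: | P2 0-9 | P3 9-19 | P1 19-30 | P5 30-36 | P0 36-42 | P6 42-45 | P4 45-55 |
Completion: P0=42  P1=30  P2=9  P3=19  P4=55  P5=36  P6=45
Turnaround (C−A): P0=42  P1=30  P2=9  P3=18  P4=52  P5=29  P6=29
Turnaround(P3) = completion − arrival = 19 − 1 = 18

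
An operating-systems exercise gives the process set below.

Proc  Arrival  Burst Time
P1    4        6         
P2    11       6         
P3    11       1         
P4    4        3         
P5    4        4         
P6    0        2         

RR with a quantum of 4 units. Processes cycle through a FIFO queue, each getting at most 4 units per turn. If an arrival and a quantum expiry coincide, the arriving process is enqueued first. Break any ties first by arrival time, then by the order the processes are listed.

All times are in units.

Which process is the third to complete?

Gantt: | P6 0-2 | idle 2-4 | P1 4-8 | P4 8-11 | P5 11-15 | P1 15-17 | P2 17-21 | P3 21-22 | P2 22-24 |
Completion: P1=17  P2=24  P3=22  P4=11  P5=15  P6=2
Turnaround (C−A): P1=13  P2=13  P3=11  P4=7  P5=11  P6=2
Finish order: P6 → P4 → P5 → P1 → P3 → P2

P5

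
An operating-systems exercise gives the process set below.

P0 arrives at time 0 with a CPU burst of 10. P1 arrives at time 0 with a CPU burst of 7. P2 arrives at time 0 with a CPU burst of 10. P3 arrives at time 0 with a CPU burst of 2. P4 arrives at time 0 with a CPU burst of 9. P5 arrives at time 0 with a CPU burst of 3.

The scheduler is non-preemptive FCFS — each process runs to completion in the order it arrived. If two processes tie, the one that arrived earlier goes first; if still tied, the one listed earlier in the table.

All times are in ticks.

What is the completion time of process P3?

Timeline: | P0 0-10 | P1 10-17 | P2 17-27 | P3 27-29 | P4 29-38 | P5 38-41 |
Completion: P0=10  P1=17  P2=27  P3=29  P4=38  P5=41
Turnaround (C−A): P0=10  P1=17  P2=27  P3=29  P4=38  P5=41

29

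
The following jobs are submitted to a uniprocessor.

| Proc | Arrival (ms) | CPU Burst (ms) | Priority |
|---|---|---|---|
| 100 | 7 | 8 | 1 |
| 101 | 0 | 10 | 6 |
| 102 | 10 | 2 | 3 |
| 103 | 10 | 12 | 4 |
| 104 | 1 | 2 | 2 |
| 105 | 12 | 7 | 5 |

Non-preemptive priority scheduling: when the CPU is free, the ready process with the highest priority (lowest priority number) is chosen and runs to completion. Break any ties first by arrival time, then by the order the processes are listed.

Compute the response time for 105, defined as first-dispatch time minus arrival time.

22

Gantt: | 101 0-10 | 100 10-18 | 104 18-20 | 102 20-22 | 103 22-34 | 105 34-41 |
Completion: 100=18  101=10  102=22  103=34  104=20  105=41
Turnaround (C−A): 100=11  101=10  102=12  103=24  104=19  105=29
Response(105) = first start − arrival = 34 − 12 = 22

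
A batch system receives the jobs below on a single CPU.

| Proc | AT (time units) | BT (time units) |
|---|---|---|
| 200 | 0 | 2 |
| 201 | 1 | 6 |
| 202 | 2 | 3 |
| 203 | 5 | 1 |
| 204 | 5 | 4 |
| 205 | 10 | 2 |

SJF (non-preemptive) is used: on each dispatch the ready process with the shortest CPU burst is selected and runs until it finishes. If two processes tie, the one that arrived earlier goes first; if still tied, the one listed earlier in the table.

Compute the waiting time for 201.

Gantt: | 200 0-2 | 202 2-5 | 203 5-6 | 204 6-10 | 205 10-12 | 201 12-18 |
Completion: 200=2  201=18  202=5  203=6  204=10  205=12
Waiting(201) = turnaround − burst = 17 − 6 = 11

11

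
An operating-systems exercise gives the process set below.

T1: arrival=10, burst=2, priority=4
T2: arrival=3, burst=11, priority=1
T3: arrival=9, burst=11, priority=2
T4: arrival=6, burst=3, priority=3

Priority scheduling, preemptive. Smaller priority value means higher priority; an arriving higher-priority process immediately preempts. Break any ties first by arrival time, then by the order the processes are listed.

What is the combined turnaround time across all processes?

69

Schedule: | idle 0-3 | T2 3-14 | T3 14-25 | T4 25-28 | T1 28-30 |
Completion: T1=30  T2=14  T3=25  T4=28
Turnaround = completion − arrival: T1=20, T2=11, T3=16, T4=22
Total turnaround = 20 + 11 + 16 + 22 = 69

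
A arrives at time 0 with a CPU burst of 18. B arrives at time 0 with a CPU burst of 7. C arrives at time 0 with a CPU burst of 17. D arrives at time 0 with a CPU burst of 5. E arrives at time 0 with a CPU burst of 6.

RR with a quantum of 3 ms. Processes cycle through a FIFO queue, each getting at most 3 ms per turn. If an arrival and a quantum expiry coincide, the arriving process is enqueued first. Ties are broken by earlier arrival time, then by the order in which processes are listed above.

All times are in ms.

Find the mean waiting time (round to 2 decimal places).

27.80

Schedule: | A 0-3 | B 3-6 | C 6-9 | D 9-12 | E 12-15 | A 15-18 | B 18-21 | C 21-24 | D 24-26 | E 26-29 | A 29-32 | B 32-33 | C 33-36 | A 36-39 | C 39-42 | A 42-45 | C 45-48 | A 48-51 | C 51-53 |
Completion: A=51  B=33  C=53  D=26  E=29
Turnaround (C−A): A=51  B=33  C=53  D=26  E=29
Waiting times: A=33, B=26, C=36, D=21, E=23
Average waiting = (33+26+36+21+23) / 5 = 139/5 = 27.80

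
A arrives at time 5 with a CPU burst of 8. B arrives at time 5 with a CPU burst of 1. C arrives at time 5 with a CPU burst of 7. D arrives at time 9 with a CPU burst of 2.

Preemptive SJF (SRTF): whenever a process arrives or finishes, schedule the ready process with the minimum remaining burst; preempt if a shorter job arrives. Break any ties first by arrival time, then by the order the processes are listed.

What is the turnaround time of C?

10

Schedule: | idle 0-5 | B 5-6 | C 6-9 | D 9-11 | C 11-15 | A 15-23 |
Completion: A=23  B=6  C=15  D=11
Turnaround(C) = completion − arrival = 15 − 5 = 10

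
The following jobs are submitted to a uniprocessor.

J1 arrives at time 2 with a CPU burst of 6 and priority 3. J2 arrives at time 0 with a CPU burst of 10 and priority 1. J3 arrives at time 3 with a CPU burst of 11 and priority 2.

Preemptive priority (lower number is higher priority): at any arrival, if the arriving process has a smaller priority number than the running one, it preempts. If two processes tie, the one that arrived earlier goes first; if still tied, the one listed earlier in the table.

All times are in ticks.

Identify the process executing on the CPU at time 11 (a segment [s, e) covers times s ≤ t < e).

Gantt: | J2 0-10 | J3 10-21 | J1 21-27 |
Completion: J1=27  J2=10  J3=21

J3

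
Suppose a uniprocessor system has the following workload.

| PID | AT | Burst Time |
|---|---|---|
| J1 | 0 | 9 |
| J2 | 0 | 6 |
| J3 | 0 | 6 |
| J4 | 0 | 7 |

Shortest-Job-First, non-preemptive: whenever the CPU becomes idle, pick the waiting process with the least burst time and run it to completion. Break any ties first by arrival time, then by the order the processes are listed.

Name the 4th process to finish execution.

Schedule: | J2 0-6 | J3 6-12 | J4 12-19 | J1 19-28 |
Completion: J1=28  J2=6  J3=12  J4=19
Turnaround (C−A): J1=28  J2=6  J3=12  J4=19
Finish order: J2 → J3 → J4 → J1

J1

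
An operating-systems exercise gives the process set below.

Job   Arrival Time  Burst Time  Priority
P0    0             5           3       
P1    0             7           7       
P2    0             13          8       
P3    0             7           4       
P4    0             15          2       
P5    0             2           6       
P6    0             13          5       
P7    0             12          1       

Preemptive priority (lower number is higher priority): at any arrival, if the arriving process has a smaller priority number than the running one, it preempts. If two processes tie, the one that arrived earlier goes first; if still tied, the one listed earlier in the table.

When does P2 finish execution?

Gantt: | P7 0-12 | P4 12-27 | P0 27-32 | P3 32-39 | P6 39-52 | P5 52-54 | P1 54-61 | P2 61-74 |
Completion: P0=32  P1=61  P2=74  P3=39  P4=27  P5=54  P6=52  P7=12

74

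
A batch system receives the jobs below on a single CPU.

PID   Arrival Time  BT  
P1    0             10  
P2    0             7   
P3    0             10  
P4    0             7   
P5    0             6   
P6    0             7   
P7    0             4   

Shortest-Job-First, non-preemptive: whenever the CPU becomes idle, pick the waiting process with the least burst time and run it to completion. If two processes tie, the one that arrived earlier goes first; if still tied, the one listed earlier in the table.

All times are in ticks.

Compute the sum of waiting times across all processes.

127

Timeline: | P7 0-4 | P5 4-10 | P2 10-17 | P4 17-24 | P6 24-31 | P1 31-41 | P3 41-51 |
Completion: P1=41  P2=17  P3=51  P4=24  P5=10  P6=31  P7=4
Turnaround (C−A): P1=41  P2=17  P3=51  P4=24  P5=10  P6=31  P7=4
Waiting = turnaround − burst: P1=31, P2=10, P3=41, P4=17, P5=4, P6=24, P7=0
Total waiting = 31 + 10 + 41 + 17 + 4 + 24 + 0 = 127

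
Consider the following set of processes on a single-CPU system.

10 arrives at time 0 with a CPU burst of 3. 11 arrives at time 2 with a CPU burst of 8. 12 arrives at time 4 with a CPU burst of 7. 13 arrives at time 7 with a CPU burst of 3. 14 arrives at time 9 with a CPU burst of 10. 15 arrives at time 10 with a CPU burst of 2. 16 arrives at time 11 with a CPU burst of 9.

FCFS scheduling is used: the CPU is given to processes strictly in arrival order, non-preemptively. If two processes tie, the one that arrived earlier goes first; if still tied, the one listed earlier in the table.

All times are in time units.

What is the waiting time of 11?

1

Schedule: | 10 0-3 | 11 3-11 | 12 11-18 | 13 18-21 | 14 21-31 | 15 31-33 | 16 33-42 |
Completion: 10=3  11=11  12=18  13=21  14=31  15=33  16=42
Waiting(11) = turnaround − burst = 9 − 8 = 1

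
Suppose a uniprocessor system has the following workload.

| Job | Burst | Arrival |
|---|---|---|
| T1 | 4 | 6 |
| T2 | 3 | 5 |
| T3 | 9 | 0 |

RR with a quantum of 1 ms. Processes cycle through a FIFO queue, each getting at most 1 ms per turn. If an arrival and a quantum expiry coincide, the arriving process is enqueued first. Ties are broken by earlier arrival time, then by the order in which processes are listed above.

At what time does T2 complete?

Timeline: | T3 0-5 | T2 5-6 | T3 6-7 | T1 7-8 | T2 8-9 | T3 9-10 | T1 10-11 | T2 11-12 | T3 12-13 | T1 13-14 | T3 14-15 | T1 15-16 |
Completion: T1=16  T2=12  T3=15
Turnaround (C−A): T1=10  T2=7  T3=15

12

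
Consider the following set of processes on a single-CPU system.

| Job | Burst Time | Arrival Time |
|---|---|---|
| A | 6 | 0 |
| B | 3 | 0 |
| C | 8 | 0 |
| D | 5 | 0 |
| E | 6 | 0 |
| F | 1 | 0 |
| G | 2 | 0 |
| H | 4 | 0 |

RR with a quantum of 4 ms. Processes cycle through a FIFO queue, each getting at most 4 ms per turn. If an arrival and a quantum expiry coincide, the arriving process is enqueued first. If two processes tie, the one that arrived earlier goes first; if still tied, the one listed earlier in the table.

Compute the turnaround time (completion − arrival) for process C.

Schedule: | A 0-4 | B 4-7 | C 7-11 | D 11-15 | E 15-19 | F 19-20 | G 20-22 | H 22-26 | A 26-28 | C 28-32 | D 32-33 | E 33-35 |
Completion: A=28  B=7  C=32  D=33  E=35  F=20  G=22  H=26
Turnaround (C−A): A=28  B=7  C=32  D=33  E=35  F=20  G=22  H=26
Turnaround(C) = completion − arrival = 32 − 0 = 32

32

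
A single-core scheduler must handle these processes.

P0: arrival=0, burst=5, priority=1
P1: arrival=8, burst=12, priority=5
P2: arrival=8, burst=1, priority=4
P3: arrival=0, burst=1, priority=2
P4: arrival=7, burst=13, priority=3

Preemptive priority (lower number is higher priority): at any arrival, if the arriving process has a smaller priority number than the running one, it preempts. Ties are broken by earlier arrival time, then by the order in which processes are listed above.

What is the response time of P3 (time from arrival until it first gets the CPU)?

5

Timeline: | P0 0-5 | P3 5-6 | idle 6-7 | P4 7-20 | P2 20-21 | P1 21-33 |
Completion: P0=5  P1=33  P2=21  P3=6  P4=20
Response(P3) = first start − arrival = 5 − 0 = 5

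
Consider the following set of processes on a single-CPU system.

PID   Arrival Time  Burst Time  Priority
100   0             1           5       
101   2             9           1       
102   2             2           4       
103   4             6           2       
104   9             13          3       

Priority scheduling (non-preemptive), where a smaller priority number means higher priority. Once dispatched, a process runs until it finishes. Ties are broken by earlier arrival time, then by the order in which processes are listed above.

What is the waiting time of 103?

Schedule: | 100 0-1 | idle 1-2 | 101 2-11 | 103 11-17 | 104 17-30 | 102 30-32 |
Completion: 100=1  101=11  102=32  103=17  104=30
Waiting(103) = turnaround − burst = 13 − 6 = 7

7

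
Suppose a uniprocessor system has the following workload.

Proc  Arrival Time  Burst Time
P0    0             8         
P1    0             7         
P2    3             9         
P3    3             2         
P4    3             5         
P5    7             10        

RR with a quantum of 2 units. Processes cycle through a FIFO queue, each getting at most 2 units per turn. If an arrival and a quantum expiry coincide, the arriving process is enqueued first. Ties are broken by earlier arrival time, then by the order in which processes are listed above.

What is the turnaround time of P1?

Schedule: | P0 0-2 | P1 2-4 | P0 4-6 | P2 6-8 | P3 8-10 | P4 10-12 | P1 12-14 | P0 14-16 | P5 16-18 | P2 18-20 | P4 20-22 | P1 22-24 | P0 24-26 | P5 26-28 | P2 28-30 | P4 30-31 | P1 31-32 | P5 32-34 | P2 34-36 | P5 36-38 | P2 38-39 | P5 39-41 |
Completion: P0=26  P1=32  P2=39  P3=10  P4=31  P5=41
Turnaround (C−A): P0=26  P1=32  P2=36  P3=7  P4=28  P5=34
Turnaround(P1) = completion − arrival = 32 − 0 = 32

32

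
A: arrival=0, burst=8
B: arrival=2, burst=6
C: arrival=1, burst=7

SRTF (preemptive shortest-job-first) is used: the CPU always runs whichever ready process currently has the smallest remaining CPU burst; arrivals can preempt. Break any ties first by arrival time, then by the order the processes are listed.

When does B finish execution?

14

Gantt: | A 0-8 | B 8-14 | C 14-21 |
Completion: A=8  B=14  C=21
Turnaround (C−A): A=8  B=12  C=20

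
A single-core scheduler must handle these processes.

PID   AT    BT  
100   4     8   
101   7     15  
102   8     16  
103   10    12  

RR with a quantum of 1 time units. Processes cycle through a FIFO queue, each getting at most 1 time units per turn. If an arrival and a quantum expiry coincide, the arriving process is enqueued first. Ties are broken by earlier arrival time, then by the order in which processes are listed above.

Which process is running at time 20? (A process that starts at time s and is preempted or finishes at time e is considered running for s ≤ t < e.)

Schedule: | idle 0-4 | 100 4-7 | 101 7-8 | 100 8-9 | 102 9-10 | 101 10-11 | 100 11-12 | 103 12-13 | 102 13-14 | 101 14-15 | 100 15-16 | 103 16-17 | 102 17-18 | 101 18-19 | 100 19-20 | 103 20-21 | 102 21-22 | 101 22-23 | 100 23-24 | 103 24-25 | 102 25-26 | 101 26-27 | 103 27-28 | 102 28-29 | 101 29-30 | 103 30-31 | 102 31-32 | 101 32-33 | 103 33-34 | 102 34-35 | 101 35-36 | 103 36-37 | 102 37-38 | 101 38-39 | 103 39-40 | 102 40-41 | 101 41-42 | 103 42-43 | 102 43-44 | 101 44-45 | 103 45-46 | 102 46-47 | 101 47-48 | 103 48-49 | 102 49-50 | 101 50-51 | 102 51-52 | 101 52-53 | 102 53-55 |
Completion: 100=24  101=53  102=55  103=49
Turnaround (C−A): 100=20  101=46  102=47  103=39

103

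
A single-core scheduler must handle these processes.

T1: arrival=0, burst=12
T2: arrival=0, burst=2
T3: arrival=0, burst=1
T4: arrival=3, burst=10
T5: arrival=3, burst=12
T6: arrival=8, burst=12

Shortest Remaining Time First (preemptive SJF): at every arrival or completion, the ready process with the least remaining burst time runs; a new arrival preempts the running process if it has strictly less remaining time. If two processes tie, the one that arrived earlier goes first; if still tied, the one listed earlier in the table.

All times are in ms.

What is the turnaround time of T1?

Timeline: | T3 0-1 | T2 1-3 | T4 3-13 | T1 13-25 | T5 25-37 | T6 37-49 |
Completion: T1=25  T2=3  T3=1  T4=13  T5=37  T6=49
Turnaround(T1) = completion − arrival = 25 − 0 = 25

25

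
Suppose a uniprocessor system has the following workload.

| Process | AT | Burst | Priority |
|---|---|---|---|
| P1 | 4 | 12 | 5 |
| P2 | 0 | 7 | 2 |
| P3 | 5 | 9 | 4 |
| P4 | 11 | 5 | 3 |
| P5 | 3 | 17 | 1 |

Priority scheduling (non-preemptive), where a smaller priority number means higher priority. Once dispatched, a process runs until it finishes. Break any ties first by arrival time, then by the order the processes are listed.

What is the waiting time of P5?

4

Timeline: | P2 0-7 | P5 7-24 | P4 24-29 | P3 29-38 | P1 38-50 |
Completion: P1=50  P2=7  P3=38  P4=29  P5=24
Turnaround (C−A): P1=46  P2=7  P3=33  P4=18  P5=21
Waiting(P5) = turnaround − burst = 21 − 17 = 4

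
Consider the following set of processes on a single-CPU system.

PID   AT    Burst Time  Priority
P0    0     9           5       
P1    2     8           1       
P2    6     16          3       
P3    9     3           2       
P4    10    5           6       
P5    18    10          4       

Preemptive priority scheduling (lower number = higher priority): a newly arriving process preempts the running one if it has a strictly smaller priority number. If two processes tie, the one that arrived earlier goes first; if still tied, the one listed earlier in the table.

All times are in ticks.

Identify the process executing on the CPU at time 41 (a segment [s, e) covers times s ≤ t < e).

Timeline: | P0 0-2 | P1 2-10 | P3 10-13 | P2 13-29 | P5 29-39 | P0 39-46 | P4 46-51 |
Completion: P0=46  P1=10  P2=29  P3=13  P4=51  P5=39
Turnaround (C−A): P0=46  P1=8  P2=23  P3=4  P4=41  P5=21

P0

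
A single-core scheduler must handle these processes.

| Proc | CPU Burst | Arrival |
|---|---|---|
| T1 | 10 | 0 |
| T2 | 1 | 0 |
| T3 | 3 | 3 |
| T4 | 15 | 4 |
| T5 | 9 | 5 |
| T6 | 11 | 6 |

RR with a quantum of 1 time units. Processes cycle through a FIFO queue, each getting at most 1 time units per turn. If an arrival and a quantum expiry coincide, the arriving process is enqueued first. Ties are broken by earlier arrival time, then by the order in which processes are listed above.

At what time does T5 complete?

Schedule: | T1 0-1 | T2 1-2 | T1 2-3 | T3 3-4 | T1 4-5 | T4 5-6 | T3 6-7 | T5 7-8 | T1 8-9 | T6 9-10 | T4 10-11 | T3 11-12 | T5 12-13 | T1 13-14 | T6 14-15 | T4 15-16 | T5 16-17 | T1 17-18 | T6 18-19 | T4 19-20 | T5 20-21 | T1 21-22 | T6 22-23 | T4 23-24 | T5 24-25 | T1 25-26 | T6 26-27 | T4 27-28 | T5 28-29 | T1 29-30 | T6 30-31 | T4 31-32 | T5 32-33 | T1 33-34 | T6 34-35 | T4 35-36 | T5 36-37 | T6 37-38 | T4 38-39 | T5 39-40 | T6 40-41 | T4 41-42 | T6 42-43 | T4 43-44 | T6 44-45 | T4 45-49 |
Completion: T1=34  T2=2  T3=12  T4=49  T5=40  T6=45

40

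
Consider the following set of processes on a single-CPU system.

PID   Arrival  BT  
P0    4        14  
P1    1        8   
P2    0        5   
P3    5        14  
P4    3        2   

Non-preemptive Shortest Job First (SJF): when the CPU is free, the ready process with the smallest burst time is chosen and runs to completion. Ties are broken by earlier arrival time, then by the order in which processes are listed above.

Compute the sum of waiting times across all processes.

Gantt: | P2 0-5 | P4 5-7 | P1 7-15 | P0 15-29 | P3 29-43 |
Completion: P0=29  P1=15  P2=5  P3=43  P4=7
Turnaround (C−A): P0=25  P1=14  P2=5  P3=38  P4=4
Waiting = turnaround − burst: P0=11, P1=6, P2=0, P3=24, P4=2
Total waiting = 11 + 6 + 0 + 24 + 2 = 43

43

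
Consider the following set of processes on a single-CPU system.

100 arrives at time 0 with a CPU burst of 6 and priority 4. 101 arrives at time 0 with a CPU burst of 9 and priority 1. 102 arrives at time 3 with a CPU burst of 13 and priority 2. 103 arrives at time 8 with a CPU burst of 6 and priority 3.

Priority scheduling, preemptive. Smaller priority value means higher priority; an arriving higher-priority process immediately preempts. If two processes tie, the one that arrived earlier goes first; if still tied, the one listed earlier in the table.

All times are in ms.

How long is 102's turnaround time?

Schedule: | 101 0-9 | 102 9-22 | 103 22-28 | 100 28-34 |
Completion: 100=34  101=9  102=22  103=28
Turnaround(102) = completion − arrival = 22 − 3 = 19

19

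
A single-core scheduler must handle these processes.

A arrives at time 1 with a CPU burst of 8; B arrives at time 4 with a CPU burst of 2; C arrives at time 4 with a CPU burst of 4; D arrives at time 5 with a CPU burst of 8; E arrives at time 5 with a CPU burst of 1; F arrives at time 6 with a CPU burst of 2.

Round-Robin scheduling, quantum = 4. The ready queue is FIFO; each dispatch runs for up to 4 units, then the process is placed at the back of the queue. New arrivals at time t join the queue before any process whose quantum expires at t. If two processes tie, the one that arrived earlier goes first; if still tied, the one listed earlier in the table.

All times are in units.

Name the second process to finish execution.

Schedule: | idle 0-1 | A 1-5 | B 5-7 | C 7-11 | D 11-15 | E 15-16 | A 16-20 | F 20-22 | D 22-26 |
Completion: A=20  B=7  C=11  D=26  E=16  F=22
Turnaround (C−A): A=19  B=3  C=7  D=21  E=11  F=16
Finish order: B → C → E → A → F → D

C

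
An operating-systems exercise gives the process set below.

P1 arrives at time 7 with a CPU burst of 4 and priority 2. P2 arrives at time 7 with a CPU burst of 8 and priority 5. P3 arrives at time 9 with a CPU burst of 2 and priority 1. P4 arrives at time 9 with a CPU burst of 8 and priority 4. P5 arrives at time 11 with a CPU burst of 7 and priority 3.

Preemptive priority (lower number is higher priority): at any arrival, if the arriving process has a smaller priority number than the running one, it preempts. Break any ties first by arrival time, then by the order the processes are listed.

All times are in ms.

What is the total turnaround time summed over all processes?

Gantt: | idle 0-7 | P1 7-9 | P3 9-11 | P1 11-13 | P5 13-20 | P4 20-28 | P2 28-36 |
Completion: P1=13  P2=36  P3=11  P4=28  P5=20
Turnaround (C−A): P1=6  P2=29  P3=2  P4=19  P5=9
Turnaround = completion − arrival: P1=6, P2=29, P3=2, P4=19, P5=9
Total turnaround = 6 + 29 + 2 + 19 + 9 = 65

65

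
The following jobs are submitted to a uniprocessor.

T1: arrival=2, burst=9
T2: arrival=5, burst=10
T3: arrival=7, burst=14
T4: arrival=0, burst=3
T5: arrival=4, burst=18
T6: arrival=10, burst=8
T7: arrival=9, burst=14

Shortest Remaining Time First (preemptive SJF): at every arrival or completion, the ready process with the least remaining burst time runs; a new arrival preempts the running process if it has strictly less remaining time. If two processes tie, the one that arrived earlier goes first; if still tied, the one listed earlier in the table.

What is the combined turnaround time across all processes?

206

Schedule: | T4 0-3 | T1 3-12 | T6 12-20 | T2 20-30 | T3 30-44 | T7 44-58 | T5 58-76 |
Completion: T1=12  T2=30  T3=44  T4=3  T5=76  T6=20  T7=58
Turnaround (C−A): T1=10  T2=25  T3=37  T4=3  T5=72  T6=10  T7=49
Turnaround = completion − arrival: T1=10, T2=25, T3=37, T4=3, T5=72, T6=10, T7=49
Total turnaround = 10 + 25 + 37 + 3 + 72 + 10 + 49 = 206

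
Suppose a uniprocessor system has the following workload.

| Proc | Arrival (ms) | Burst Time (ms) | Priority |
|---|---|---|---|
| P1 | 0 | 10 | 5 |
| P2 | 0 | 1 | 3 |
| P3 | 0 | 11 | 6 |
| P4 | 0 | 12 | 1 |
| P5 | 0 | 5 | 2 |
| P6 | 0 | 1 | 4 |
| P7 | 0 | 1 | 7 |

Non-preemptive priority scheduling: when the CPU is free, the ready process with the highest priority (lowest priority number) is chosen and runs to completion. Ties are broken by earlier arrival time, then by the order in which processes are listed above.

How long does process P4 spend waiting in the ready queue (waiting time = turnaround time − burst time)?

Gantt: | P4 0-12 | P5 12-17 | P2 17-18 | P6 18-19 | P1 19-29 | P3 29-40 | P7 40-41 |
Completion: P1=29  P2=18  P3=40  P4=12  P5=17  P6=19  P7=41
Waiting(P4) = turnaround − burst = 12 − 12 = 0

0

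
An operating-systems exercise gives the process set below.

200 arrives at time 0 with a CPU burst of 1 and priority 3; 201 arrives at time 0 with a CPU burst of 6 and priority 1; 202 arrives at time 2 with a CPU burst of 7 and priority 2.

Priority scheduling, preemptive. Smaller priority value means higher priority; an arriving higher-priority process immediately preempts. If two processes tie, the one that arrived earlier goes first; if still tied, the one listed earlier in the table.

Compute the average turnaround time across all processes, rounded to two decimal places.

10.33

Schedule: | 201 0-6 | 202 6-13 | 200 13-14 |
Completion: 200=14  201=6  202=13
Turnaround times: 200=14, 201=6, 202=11
Average turnaround = (14+6+11) / 3 = 31/3 = 10.33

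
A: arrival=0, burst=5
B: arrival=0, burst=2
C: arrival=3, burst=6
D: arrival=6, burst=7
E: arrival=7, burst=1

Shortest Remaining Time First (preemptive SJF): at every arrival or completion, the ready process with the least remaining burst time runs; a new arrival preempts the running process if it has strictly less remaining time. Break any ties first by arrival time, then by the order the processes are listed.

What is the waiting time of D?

8

Timeline: | B 0-2 | A 2-7 | E 7-8 | C 8-14 | D 14-21 |
Completion: A=7  B=2  C=14  D=21  E=8
Waiting(D) = turnaround − burst = 15 − 7 = 8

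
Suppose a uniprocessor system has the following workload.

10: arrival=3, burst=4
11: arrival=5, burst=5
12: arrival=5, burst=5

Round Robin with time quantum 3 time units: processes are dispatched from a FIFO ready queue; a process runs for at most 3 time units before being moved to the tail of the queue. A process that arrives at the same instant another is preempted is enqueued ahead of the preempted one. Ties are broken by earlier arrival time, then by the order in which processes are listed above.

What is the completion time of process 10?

Schedule: | idle 0-3 | 10 3-6 | 11 6-9 | 12 9-12 | 10 12-13 | 11 13-15 | 12 15-17 |
Completion: 10=13  11=15  12=17
Turnaround (C−A): 10=10  11=10  12=12

13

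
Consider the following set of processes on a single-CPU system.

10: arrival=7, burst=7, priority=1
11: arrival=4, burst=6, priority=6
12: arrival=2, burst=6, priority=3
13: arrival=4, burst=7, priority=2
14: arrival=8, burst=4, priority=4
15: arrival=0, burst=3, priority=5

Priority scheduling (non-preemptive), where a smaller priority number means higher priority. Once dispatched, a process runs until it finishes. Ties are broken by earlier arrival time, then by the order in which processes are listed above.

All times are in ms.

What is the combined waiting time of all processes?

53

Gantt: | 15 0-3 | 12 3-9 | 10 9-16 | 13 16-23 | 14 23-27 | 11 27-33 |
Completion: 10=16  11=33  12=9  13=23  14=27  15=3
Waiting = turnaround − burst: 10=2, 11=23, 12=1, 13=12, 14=15, 15=0
Total waiting = 2 + 23 + 1 + 12 + 15 + 0 = 53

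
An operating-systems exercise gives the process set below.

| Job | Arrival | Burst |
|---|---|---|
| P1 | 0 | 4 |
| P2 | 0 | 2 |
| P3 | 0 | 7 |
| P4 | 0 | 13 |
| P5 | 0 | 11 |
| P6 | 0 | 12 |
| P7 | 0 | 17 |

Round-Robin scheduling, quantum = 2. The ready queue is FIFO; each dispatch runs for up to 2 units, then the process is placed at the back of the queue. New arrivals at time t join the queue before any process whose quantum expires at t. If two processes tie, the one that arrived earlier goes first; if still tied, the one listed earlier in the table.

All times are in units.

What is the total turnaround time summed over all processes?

298

Schedule: | P1 0-2 | P2 2-4 | P3 4-6 | P4 6-8 | P5 8-10 | P6 10-12 | P7 12-14 | P1 14-16 | P3 16-18 | P4 18-20 | P5 20-22 | P6 22-24 | P7 24-26 | P3 26-28 | P4 28-30 | P5 30-32 | P6 32-34 | P7 34-36 | P3 36-37 | P4 37-39 | P5 39-41 | P6 41-43 | P7 43-45 | P4 45-47 | P5 47-49 | P6 49-51 | P7 51-53 | P4 53-55 | P5 55-56 | P6 56-58 | P7 58-60 | P4 60-61 | P7 61-66 |
Completion: P1=16  P2=4  P3=37  P4=61  P5=56  P6=58  P7=66
Turnaround (C−A): P1=16  P2=4  P3=37  P4=61  P5=56  P6=58  P7=66
Turnaround = completion − arrival: P1=16, P2=4, P3=37, P4=61, P5=56, P6=58, P7=66
Total turnaround = 16 + 4 + 37 + 61 + 56 + 58 + 66 = 298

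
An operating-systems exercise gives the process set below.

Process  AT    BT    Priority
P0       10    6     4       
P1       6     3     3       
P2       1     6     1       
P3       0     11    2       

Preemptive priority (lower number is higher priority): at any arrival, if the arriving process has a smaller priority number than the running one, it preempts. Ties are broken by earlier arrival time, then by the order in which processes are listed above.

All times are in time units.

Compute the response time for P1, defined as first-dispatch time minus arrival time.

Schedule: | P3 0-1 | P2 1-7 | P3 7-17 | P1 17-20 | P0 20-26 |
Completion: P0=26  P1=20  P2=7  P3=17
Response(P1) = first start − arrival = 17 − 6 = 11

11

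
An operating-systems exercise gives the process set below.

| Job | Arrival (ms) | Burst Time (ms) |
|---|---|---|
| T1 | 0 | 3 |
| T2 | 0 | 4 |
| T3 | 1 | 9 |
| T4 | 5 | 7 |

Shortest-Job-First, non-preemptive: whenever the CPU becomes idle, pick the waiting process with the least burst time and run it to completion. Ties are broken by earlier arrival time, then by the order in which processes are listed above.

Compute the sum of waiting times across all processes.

18

Gantt: | T1 0-3 | T2 3-7 | T4 7-14 | T3 14-23 |
Completion: T1=3  T2=7  T3=23  T4=14
Waiting = turnaround − burst: T1=0, T2=3, T3=13, T4=2
Total waiting = 0 + 3 + 13 + 2 = 18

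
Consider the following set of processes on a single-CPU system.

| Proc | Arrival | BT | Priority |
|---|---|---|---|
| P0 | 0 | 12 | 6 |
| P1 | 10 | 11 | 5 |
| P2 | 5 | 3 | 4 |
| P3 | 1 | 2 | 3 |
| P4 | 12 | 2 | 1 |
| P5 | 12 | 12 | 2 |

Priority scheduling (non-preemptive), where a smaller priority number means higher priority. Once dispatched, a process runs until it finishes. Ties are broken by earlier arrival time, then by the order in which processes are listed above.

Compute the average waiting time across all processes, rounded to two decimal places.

Gantt: | P0 0-12 | P4 12-14 | P5 14-26 | P3 26-28 | P2 28-31 | P1 31-42 |
Completion: P0=12  P1=42  P2=31  P3=28  P4=14  P5=26
Turnaround (C−A): P0=12  P1=32  P2=26  P3=27  P4=2  P5=14
Waiting times: P0=0, P1=21, P2=23, P3=25, P4=0, P5=2
Average waiting = (0+21+23+25+0+2) / 6 = 71/6 = 11.83

11.83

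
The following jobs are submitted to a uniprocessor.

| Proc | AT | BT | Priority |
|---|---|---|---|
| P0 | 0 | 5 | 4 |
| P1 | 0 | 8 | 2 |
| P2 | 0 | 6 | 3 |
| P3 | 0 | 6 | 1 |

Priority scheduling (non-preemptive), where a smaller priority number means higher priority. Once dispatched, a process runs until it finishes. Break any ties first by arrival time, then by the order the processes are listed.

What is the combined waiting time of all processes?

Schedule: | P3 0-6 | P1 6-14 | P2 14-20 | P0 20-25 |
Completion: P0=25  P1=14  P2=20  P3=6
Turnaround (C−A): P0=25  P1=14  P2=20  P3=6
Waiting = turnaround − burst: P0=20, P1=6, P2=14, P3=0
Total waiting = 20 + 6 + 14 + 0 = 40

40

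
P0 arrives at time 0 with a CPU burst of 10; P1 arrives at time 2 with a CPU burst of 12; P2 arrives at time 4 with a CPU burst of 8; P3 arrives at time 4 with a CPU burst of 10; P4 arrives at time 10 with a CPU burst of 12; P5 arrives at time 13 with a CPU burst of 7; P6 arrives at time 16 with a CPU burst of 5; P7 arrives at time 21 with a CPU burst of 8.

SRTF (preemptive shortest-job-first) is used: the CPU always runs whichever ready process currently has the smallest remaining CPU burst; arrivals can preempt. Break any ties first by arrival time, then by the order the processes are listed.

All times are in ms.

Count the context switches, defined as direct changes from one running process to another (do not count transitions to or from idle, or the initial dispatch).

7

Gantt: | P0 0-10 | P2 10-18 | P6 18-23 | P5 23-30 | P7 30-38 | P3 38-48 | P1 48-60 | P4 60-72 |
Completion: P0=10  P1=60  P2=18  P3=48  P4=72  P5=30  P6=23  P7=38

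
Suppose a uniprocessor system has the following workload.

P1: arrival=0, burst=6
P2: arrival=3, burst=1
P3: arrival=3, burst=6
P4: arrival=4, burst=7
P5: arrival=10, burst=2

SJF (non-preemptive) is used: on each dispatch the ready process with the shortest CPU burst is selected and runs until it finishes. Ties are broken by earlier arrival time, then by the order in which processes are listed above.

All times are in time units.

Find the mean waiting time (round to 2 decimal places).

Schedule: | P1 0-6 | P2 6-7 | P3 7-13 | P5 13-15 | P4 15-22 |
Completion: P1=6  P2=7  P3=13  P4=22  P5=15
Turnaround (C−A): P1=6  P2=4  P3=10  P4=18  P5=5
Waiting times: P1=0, P2=3, P3=4, P4=11, P5=3
Average waiting = (0+3+4+11+3) / 5 = 21/5 = 4.20

4.20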